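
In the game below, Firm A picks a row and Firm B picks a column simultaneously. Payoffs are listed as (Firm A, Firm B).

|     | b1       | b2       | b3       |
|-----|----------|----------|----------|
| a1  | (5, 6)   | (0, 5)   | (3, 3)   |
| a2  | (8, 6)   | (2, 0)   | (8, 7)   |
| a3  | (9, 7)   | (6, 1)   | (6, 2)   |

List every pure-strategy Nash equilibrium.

A profile is a Nash equilibrium when each player is best-responding to the other.
Firm A's best responses — vs b1: a3 (payoff 9); vs b2: a3 (payoff 6); vs b3: a2 (payoff 8).
Firm B's best responses — vs a1: b1 (payoff 6); vs a2: b3 (payoff 7); vs a3: b1 (payoff 7).
Mutual best responses occur at (a2, b3) and (a3, b1); at each, neither player gains by switching.

(a2, b3) and (a3, b1)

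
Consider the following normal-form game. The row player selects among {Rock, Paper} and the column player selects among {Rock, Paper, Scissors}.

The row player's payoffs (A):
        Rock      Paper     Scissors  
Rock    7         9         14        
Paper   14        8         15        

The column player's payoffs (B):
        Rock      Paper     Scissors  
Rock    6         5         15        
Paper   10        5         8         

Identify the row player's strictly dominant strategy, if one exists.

None

A strategy is strictly dominant if it gives the row player a strictly higher payoff than every other strategy, against every choice by the opponent.
Rock is not dominant: against Rock, Paper gives 14 > 7.
Paper is not dominant: against Paper, Rock gives 9 > 8.
No single strategy is best against every opponent action.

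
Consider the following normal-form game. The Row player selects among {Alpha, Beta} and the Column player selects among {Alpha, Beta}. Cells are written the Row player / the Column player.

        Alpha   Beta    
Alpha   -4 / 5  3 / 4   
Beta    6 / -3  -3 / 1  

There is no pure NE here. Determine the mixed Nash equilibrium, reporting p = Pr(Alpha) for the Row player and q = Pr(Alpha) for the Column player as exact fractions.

p = 4/5, q = 3/8

In a mixed NE each player is indifferent between their pure strategies, so the opponent's mix sets the indifference.
The Column player indifferent between Alpha and Beta: p·5 + (1−p)·(-3) = p·4 + (1−p)·1 ⟹ (-3) + 8p = 1 + 3p ⟹ p = 4/5.
The Row player indifferent between Alpha and Beta: q·(-4) + (1−q)·3 = q·6 + (1−q)·(-3) ⟹ 3 + (-7)q = (-3) + 9q ⟹ q = 3/8.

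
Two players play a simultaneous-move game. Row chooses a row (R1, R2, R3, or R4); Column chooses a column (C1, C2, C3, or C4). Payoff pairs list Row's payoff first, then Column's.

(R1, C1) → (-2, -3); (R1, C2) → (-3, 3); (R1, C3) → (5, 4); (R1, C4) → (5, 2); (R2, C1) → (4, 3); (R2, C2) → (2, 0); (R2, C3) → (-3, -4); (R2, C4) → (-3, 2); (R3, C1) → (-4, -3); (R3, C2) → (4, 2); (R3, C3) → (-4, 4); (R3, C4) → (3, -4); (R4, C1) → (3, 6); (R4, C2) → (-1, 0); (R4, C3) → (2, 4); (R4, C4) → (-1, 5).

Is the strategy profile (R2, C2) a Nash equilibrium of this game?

No

Holding Column at C2: Row gets 2 from R2 but could get 4 by switching to R3. Row has a profitable deviation.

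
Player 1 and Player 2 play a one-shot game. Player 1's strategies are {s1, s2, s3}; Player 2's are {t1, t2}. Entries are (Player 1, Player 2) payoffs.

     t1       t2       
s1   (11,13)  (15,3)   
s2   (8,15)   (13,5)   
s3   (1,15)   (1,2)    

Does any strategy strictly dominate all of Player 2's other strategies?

Check whether one of Player 2's strategies beats all alternatives regardless of what the opponent does.
t1 strictly dominates: vs s1: 13 > 3; vs s2: 15 > 5; vs s3: 15 > 2.

t1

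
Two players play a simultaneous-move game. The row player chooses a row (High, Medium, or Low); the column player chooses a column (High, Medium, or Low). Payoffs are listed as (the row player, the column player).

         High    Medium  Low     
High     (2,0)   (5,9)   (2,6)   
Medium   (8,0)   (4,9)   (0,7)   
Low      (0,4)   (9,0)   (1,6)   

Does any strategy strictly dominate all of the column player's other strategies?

None

Check whether one of the column player's strategies beats all alternatives regardless of what the opponent does.
High is not dominant: against High, Medium gives 9 > 0.
Medium is not dominant: against Low, High gives 4 > 0.
Low is not dominant: against High, Medium gives 9 > 6.
No single strategy is best against every opponent action.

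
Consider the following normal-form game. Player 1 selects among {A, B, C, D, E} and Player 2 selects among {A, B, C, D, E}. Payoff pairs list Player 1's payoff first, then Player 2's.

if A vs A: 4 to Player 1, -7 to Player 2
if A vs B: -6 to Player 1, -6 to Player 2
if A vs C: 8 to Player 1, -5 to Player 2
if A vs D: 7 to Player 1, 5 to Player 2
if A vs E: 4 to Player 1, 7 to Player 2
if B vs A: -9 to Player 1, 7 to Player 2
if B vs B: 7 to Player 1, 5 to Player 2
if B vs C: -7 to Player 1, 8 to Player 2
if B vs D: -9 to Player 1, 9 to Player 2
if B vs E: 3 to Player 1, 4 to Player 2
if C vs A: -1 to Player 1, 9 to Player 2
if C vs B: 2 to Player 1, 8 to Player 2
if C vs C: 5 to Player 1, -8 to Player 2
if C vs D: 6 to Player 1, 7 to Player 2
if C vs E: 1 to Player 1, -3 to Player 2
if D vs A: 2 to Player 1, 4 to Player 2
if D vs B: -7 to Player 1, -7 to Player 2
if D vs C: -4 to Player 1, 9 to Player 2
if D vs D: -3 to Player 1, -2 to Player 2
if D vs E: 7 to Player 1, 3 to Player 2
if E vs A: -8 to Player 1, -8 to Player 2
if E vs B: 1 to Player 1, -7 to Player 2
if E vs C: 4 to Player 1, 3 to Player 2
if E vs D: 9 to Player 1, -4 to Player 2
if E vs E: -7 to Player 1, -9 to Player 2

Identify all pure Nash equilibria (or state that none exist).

Find each player's best response to every opponent strategy; NE are the intersections.
Player 1's best responses — vs A: A (payoff 4); vs B: B (payoff 7); vs C: A (payoff 8); vs D: E (payoff 9); vs E: D (payoff 7).
Player 2's best responses — vs A: E (payoff 7); vs B: D (payoff 9); vs C: A (payoff 9); vs D: C (payoff 9); vs E: C (payoff 3).
No cell has both players best-responding. For instance, Player 1's best reply to B is B, but against B Player 2 prefers D over B.

There is no pure-strategy Nash equilibrium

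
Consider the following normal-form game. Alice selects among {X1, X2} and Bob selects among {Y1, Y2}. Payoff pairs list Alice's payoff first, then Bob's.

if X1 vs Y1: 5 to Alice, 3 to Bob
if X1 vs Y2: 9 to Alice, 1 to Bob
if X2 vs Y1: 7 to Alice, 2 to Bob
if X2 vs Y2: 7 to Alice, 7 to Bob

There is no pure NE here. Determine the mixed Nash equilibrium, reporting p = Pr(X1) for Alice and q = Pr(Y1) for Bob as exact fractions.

p = 5/7, q = 1/2

Each player's mixing probability is pinned down by making the *other* player indifferent.
Bob indifferent between Y1 and Y2: p·3 + (1−p)·2 = p·1 + (1−p)·7 ⟹ 2 + 1p = 7 + (-6)p ⟹ p = 5/7.
Alice indifferent between X1 and X2: q·5 + (1−q)·9 = q·7 + (1−q)·7 ⟹ 9 + (-4)q = 7 + 0q ⟹ q = 1/2.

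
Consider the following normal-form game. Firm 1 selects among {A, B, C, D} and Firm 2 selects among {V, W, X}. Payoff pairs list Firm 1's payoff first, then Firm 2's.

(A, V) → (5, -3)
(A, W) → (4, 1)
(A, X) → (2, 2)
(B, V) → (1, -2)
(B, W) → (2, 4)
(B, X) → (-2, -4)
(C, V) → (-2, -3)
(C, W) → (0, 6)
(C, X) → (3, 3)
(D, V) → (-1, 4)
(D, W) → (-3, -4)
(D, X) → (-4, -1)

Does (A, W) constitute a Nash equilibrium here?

No

Holding Firm 2 at W: Firm 1 gets 4 from A, versus 2 from B, 0 from C, -3 from D. No profitable deviation for Firm 1.
Holding Firm 1 at A: Firm 2 gets 1 from W but could get 2 by switching to X. Firm 2 has a profitable deviation.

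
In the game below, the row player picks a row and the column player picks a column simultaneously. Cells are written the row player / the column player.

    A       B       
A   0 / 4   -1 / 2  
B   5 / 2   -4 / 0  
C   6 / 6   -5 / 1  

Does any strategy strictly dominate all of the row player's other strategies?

No strictly dominant strategy

A strategy is strictly dominant if it gives the row player a strictly higher payoff than every other strategy, against every choice by the opponent.
A is not dominant: against A, B gives 5 > 0.
B is not dominant: against A, C gives 6 > 5.
C is not dominant: against B, A gives -1 > -5.
No single strategy is best against every opponent action.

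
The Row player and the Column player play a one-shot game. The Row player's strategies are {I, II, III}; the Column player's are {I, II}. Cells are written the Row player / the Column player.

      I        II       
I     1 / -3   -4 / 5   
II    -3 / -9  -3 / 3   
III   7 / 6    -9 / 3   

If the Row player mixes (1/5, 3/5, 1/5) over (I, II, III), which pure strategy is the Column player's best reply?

Compute the Column player's expected payoff from each pure strategy against the given mix.
I: (1/5)·(-3) + (3/5)·(-9) + (1/5)·6 = -24/5
II: (1/5)·5 + (3/5)·3 + (1/5)·3 = 17/5
Highest expected payoff is 17/5, from II.

II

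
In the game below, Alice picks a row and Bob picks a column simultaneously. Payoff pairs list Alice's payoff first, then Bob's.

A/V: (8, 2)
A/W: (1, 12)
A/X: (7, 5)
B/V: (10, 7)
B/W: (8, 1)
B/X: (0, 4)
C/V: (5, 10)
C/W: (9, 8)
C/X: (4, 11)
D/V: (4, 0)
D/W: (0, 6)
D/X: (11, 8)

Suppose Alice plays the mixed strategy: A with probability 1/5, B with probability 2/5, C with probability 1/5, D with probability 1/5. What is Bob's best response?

X

Bob's best reply maximizes expected payoff against the mix.
V: (1/5)·2 + (2/5)·7 + (1/5)·10 + (1/5)·0 = 26/5
W: (1/5)·12 + (2/5)·1 + (1/5)·8 + (1/5)·6 = 28/5
X: (1/5)·5 + (2/5)·4 + (1/5)·11 + (1/5)·8 = 32/5
Highest expected payoff is 32/5, from X.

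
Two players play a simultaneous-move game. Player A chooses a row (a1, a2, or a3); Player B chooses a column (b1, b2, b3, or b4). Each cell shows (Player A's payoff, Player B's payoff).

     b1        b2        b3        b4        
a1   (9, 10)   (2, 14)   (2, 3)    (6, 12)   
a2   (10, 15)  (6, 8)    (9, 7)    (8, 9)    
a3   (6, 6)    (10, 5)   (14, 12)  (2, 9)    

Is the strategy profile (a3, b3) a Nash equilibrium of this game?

Yes

Holding Player B at b3: Player A gets 14 from a3, versus 2 from a1, 9 from a2. No profitable deviation for Player A.
Holding Player A at a3: Player B gets 12 from b3, versus 6 from b1, 5 from b2, 9 from b4. No profitable deviation for Player B either.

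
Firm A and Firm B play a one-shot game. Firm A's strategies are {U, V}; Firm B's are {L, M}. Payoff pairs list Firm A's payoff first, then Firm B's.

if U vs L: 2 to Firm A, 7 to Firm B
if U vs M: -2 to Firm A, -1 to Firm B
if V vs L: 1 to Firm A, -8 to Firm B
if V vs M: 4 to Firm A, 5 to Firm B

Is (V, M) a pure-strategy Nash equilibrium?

Holding Firm B at M: Firm A gets 4 from V, versus -2 from U. No profitable deviation for Firm A.
Holding Firm A at V: Firm B gets 5 from M, versus -8 from L. No profitable deviation for Firm B either.

Yes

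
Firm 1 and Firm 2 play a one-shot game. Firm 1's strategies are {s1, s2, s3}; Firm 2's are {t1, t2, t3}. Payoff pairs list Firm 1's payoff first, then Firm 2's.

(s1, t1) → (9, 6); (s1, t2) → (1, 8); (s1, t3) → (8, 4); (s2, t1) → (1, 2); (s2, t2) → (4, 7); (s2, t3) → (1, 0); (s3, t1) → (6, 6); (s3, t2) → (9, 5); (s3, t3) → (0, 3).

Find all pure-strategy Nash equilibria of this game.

No pure-strategy Nash equilibrium

A profile is a Nash equilibrium when each player is best-responding to the other.
Firm 1's best responses — vs t1: s1 (payoff 9); vs t2: s3 (payoff 9); vs t3: s1 (payoff 8).
Firm 2's best responses — vs s1: t2 (payoff 8); vs s2: t2 (payoff 7); vs s3: t1 (payoff 6).
No cell has both players best-responding. For instance, Firm 1's best reply to t2 is s3, but against s3 Firm 2 prefers t1 over t2.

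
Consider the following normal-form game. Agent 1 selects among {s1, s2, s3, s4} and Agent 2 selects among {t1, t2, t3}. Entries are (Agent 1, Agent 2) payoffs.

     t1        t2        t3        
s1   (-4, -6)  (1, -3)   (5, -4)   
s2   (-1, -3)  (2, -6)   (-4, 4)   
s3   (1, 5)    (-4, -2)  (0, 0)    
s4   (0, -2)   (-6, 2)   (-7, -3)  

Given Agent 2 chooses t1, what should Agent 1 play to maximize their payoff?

With Agent 2 fixed at t1, Agent 1's payoffs are: s1 → -4, s2 → -1, s3 → 1, s4 → 0.
The maximum is 1, achieved by s3.

s3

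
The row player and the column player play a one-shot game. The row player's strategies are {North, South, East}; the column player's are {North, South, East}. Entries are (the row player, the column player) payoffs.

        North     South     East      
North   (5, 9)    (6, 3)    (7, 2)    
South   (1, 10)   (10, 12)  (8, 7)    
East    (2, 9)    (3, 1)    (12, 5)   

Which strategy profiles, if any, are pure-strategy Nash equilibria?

Find each player's best response to every opponent strategy; NE are the intersections.
The row player's best responses — vs North: North (payoff 5); vs South: South (payoff 10); vs East: East (payoff 12).
The column player's best responses — vs North: North (payoff 9); vs South: South (payoff 12); vs East: North (payoff 9).
Mutual best responses occur at (North, North) and (South, South); at each, neither player gains by switching.

(North, North) and (South, South)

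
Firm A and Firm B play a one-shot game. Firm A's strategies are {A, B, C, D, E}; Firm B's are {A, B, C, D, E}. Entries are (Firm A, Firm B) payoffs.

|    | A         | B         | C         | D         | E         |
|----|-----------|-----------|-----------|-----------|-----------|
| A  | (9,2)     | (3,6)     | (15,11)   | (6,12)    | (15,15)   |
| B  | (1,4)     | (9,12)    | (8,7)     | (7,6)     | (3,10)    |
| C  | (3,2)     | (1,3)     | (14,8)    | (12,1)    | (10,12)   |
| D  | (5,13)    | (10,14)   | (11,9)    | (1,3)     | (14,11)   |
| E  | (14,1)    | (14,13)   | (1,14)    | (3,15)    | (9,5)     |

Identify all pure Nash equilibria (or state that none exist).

(A, E)

A profile is a Nash equilibrium when each player is best-responding to the other.
Firm A's best responses — vs A: E (payoff 14); vs B: E (payoff 14); vs C: A (payoff 15); vs D: C (payoff 12); vs E: A (payoff 15).
Firm B's best responses — vs A: E (payoff 15); vs B: B (payoff 12); vs C: E (payoff 12); vs D: B (payoff 14); vs E: D (payoff 15).
The only mutual best response is (A, E); neither player gains by switching there.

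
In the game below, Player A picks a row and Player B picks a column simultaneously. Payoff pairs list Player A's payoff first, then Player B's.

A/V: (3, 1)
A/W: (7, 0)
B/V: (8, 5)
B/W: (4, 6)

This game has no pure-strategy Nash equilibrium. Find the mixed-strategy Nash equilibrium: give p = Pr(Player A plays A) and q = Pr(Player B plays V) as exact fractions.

p = 1/2, q = 3/8

In a mixed NE each player is indifferent between their pure strategies, so the opponent's mix sets the indifference.
Player B indifferent between V and W: p·1 + (1−p)·5 = p·0 + (1−p)·6 ⟹ 5 + (-4)p = 6 + (-6)p ⟹ p = 1/2.
Player A indifferent between A and B: q·3 + (1−q)·7 = q·8 + (1−q)·4 ⟹ 7 + (-4)q = 4 + 4q ⟹ q = 3/8.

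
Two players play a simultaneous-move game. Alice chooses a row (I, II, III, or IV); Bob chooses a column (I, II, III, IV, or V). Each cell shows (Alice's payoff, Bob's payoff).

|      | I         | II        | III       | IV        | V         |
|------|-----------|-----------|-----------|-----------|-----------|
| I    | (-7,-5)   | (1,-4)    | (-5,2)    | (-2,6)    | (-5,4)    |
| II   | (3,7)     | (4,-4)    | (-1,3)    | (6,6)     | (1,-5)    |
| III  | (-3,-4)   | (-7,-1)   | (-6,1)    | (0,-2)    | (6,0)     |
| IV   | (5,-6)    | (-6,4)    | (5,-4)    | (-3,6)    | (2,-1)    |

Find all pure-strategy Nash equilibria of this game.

No pure-strategy Nash equilibrium

A profile is a Nash equilibrium when each player is best-responding to the other.
Alice's best responses — vs I: IV (payoff 5); vs II: II (payoff 4); vs III: IV (payoff 5); vs IV: II (payoff 6); vs V: III (payoff 6).
Bob's best responses — vs I: IV (payoff 6); vs II: I (payoff 7); vs III: III (payoff 1); vs IV: IV (payoff 6).
No cell has both players best-responding. For instance, Alice's best reply to II is II, but against II Bob prefers I over II.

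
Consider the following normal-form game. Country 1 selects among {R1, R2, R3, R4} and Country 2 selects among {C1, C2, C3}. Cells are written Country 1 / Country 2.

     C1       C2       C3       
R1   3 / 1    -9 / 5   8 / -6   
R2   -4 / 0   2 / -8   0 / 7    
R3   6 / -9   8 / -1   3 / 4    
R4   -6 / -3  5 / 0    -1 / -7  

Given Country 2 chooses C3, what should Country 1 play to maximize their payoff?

With Country 2 fixed at C3, Country 1's payoffs are: R1 → 8, R2 → 0, R3 → 3, R4 → -1.
The maximum is 8, achieved by R1.

R1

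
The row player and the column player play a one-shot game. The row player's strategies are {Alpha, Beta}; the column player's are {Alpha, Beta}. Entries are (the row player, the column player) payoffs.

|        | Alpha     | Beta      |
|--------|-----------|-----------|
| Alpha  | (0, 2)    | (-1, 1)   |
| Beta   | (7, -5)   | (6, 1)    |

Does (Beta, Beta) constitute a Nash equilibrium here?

Holding the column player at Beta: the row player gets 6 from Beta, versus -1 from Alpha. No profitable deviation for the row player.
Holding the row player at Beta: the column player gets 1 from Beta, versus -5 from Alpha. No profitable deviation for the column player either.

Yes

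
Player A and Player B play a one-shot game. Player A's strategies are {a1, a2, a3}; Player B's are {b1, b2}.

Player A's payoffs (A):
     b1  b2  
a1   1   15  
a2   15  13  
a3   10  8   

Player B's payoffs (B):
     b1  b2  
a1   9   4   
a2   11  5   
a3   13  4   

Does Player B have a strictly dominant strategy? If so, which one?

A strategy is strictly dominant if it gives Player B a strictly higher payoff than every other strategy, against every choice by the opponent.
b1 strictly dominates: vs a1: 9 > 4; vs a2: 11 > 5; vs a3: 13 > 4.

b1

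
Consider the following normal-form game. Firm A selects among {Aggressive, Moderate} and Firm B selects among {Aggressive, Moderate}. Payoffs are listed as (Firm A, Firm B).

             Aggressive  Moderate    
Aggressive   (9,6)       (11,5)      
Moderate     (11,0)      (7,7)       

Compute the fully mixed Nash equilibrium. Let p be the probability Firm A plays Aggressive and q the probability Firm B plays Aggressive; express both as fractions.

p = 7/8, q = 2/3

Each player's mixing probability is pinned down by making the *other* player indifferent.
Firm B indifferent between Aggressive and Moderate: p·6 + (1−p)·0 = p·5 + (1−p)·7 ⟹ 0 + 6p = 7 + (-2)p ⟹ p = 7/8.
Firm A indifferent between Aggressive and Moderate: q·9 + (1−q)·11 = q·11 + (1−q)·7 ⟹ 11 + (-2)q = 7 + 4q ⟹ q = 2/3.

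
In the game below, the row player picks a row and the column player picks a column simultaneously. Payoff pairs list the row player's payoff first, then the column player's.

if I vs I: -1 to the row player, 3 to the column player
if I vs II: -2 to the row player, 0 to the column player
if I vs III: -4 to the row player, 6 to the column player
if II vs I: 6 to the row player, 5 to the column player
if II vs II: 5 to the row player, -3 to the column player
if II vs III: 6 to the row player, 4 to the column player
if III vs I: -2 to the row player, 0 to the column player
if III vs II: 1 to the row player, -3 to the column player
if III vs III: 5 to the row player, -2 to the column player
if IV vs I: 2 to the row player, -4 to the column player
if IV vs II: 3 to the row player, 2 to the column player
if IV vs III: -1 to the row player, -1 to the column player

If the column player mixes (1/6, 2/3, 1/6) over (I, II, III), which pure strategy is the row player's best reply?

The row player's best reply maximizes expected payoff against the mix.
I: (1/6)·(-1) + (2/3)·(-2) + (1/6)·(-4) = -13/6
II: (1/6)·6 + (2/3)·5 + (1/6)·6 = 16/3
III: (1/6)·(-2) + (2/3)·1 + (1/6)·5 = 7/6
IV: (1/6)·2 + (2/3)·3 + (1/6)·(-1) = 13/6
Highest expected payoff is 16/3, from II.

II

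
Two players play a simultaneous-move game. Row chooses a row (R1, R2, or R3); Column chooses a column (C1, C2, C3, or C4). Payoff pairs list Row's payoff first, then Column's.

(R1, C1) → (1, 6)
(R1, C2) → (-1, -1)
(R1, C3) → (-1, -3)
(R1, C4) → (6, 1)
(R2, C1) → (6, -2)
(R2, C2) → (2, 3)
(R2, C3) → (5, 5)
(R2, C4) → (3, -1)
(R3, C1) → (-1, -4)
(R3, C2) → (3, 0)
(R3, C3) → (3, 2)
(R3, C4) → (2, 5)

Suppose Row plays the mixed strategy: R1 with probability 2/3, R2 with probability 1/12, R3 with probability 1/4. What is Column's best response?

C1

Column's best reply maximizes expected payoff against the mix.
C1: (2/3)·6 + (1/12)·(-2) + (1/4)·(-4) = 17/6
C2: (2/3)·(-1) + (1/12)·3 + (1/4)·0 = -5/12
C3: (2/3)·(-3) + (1/12)·5 + (1/4)·2 = -13/12
C4: (2/3)·1 + (1/12)·(-1) + (1/4)·5 = 11/6
Highest expected payoff is 17/6, from C1.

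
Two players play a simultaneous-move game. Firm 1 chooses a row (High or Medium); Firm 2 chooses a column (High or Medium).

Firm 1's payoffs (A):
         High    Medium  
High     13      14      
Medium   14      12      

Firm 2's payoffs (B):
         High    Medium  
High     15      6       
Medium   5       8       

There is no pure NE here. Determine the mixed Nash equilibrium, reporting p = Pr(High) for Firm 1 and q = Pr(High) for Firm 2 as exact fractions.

Each player's mixing probability is pinned down by making the *other* player indifferent.
Firm 2 indifferent between High and Medium: p·15 + (1−p)·5 = p·6 + (1−p)·8 ⟹ 5 + 10p = 8 + (-2)p ⟹ p = 1/4.
Firm 1 indifferent between High and Medium: q·13 + (1−q)·14 = q·14 + (1−q)·12 ⟹ 14 + (-1)q = 12 + 2q ⟹ q = 2/3.

p = 1/4, q = 2/3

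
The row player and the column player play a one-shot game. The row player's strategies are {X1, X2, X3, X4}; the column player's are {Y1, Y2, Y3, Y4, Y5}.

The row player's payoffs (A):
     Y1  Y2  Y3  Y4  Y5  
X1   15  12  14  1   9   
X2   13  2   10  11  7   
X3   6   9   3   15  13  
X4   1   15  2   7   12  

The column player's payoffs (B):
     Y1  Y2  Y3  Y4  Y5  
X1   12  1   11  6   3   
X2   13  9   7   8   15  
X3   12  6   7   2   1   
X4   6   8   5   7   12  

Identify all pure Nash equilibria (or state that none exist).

Check mutual best responses: a cell is a NE iff neither player can gain by unilaterally deviating.
The row player's best responses — vs Y1: X1 (payoff 15); vs Y2: X4 (payoff 15); vs Y3: X1 (payoff 14); vs Y4: X3 (payoff 15); vs Y5: X3 (payoff 13).
The column player's best responses — vs X1: Y1 (payoff 12); vs X2: Y5 (payoff 15); vs X3: Y1 (payoff 12); vs X4: Y5 (payoff 12).
The only mutual best response is (X1, Y1); neither player gains by switching there.

(X1, Y1)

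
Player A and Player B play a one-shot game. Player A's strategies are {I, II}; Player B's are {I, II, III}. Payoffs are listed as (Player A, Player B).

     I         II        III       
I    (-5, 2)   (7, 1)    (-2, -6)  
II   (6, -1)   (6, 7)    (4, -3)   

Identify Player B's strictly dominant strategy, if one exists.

No strictly dominant strategy

A strategy is strictly dominant if it gives Player B a strictly higher payoff than every other strategy, against every choice by the opponent.
I is not dominant: against II, II gives 7 > -1.
II is not dominant: against I, I gives 2 > 1.
III is not dominant: against I, I gives 2 > -6.
No single strategy is best against every opponent action.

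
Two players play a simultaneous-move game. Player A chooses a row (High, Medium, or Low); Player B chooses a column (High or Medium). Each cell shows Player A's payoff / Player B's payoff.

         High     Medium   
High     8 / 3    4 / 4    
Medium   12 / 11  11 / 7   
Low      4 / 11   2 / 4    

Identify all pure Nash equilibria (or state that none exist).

(Medium, High)

A profile is a Nash equilibrium when each player is best-responding to the other.
Player A's best responses — vs High: Medium (payoff 12); vs Medium: Medium (payoff 11).
Player B's best responses — vs High: Medium (payoff 4); vs Medium: High (payoff 11); vs Low: High (payoff 11).
The only mutual best response is (Medium, High); neither player gains by switching there.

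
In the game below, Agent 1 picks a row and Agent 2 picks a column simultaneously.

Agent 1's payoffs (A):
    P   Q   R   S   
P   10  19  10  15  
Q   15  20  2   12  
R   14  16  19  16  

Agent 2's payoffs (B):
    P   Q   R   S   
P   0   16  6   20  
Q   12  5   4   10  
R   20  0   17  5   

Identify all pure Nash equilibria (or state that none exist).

Check mutual best responses: a cell is a NE iff neither player can gain by unilaterally deviating.
Agent 1's best responses — vs P: Q (payoff 15); vs Q: Q (payoff 20); vs R: R (payoff 19); vs S: R (payoff 16).
Agent 2's best responses — vs P: S (payoff 20); vs Q: P (payoff 12); vs R: P (payoff 20).
The only mutual best response is (Q, P); neither player gains by switching there.

(Q, P)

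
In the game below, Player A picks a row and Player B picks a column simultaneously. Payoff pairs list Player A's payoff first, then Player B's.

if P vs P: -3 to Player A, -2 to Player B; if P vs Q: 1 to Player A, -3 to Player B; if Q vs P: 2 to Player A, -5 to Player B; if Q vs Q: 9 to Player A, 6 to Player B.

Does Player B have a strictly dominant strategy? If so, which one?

Check whether one of Player B's strategies beats all alternatives regardless of what the opponent does.
P is not dominant: against Q, Q gives 6 > -5.
Q is not dominant: against P, P gives -2 > -3.
No single strategy is best against every opponent action.

No strictly dominant strategy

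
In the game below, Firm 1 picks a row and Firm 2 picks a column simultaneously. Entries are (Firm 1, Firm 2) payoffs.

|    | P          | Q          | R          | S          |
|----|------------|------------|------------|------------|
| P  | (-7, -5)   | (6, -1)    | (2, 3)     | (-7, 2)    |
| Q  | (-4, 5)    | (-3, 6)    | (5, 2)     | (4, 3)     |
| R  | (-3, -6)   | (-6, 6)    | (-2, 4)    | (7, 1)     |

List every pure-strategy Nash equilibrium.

No pure-strategy Nash equilibrium

A profile is a Nash equilibrium when each player is best-responding to the other.
Firm 1's best responses — vs P: R (payoff -3); vs Q: P (payoff 6); vs R: Q (payoff 5); vs S: R (payoff 7).
Firm 2's best responses — vs P: R (payoff 3); vs Q: Q (payoff 6); vs R: Q (payoff 6).
No cell has both players best-responding. For instance, Firm 1's best reply to Q is P, but against P Firm 2 prefers R over Q.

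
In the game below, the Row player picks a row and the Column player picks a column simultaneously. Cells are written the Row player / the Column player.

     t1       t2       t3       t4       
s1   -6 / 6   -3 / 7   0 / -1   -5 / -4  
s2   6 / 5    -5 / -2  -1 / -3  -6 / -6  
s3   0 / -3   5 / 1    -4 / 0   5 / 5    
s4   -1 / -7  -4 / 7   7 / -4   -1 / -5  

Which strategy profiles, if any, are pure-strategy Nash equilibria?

A profile is a Nash equilibrium when each player is best-responding to the other.
The Row player's best responses — vs t1: s2 (payoff 6); vs t2: s3 (payoff 5); vs t3: s4 (payoff 7); vs t4: s3 (payoff 5).
The Column player's best responses — vs s1: t2 (payoff 7); vs s2: t1 (payoff 5); vs s3: t4 (payoff 5); vs s4: t2 (payoff 7).
Mutual best responses occur at (s2, t1) and (s3, t4); at each, neither player gains by switching.

(s2, t1) and (s3, t4)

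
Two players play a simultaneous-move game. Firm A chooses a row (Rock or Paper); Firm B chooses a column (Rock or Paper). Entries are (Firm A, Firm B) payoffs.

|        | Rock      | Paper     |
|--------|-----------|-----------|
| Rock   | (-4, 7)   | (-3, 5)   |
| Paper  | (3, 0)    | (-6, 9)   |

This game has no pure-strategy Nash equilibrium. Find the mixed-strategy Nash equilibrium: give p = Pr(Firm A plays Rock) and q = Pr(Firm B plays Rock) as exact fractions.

p = 9/11, q = 3/10

Each player's mixing probability is pinned down by making the *other* player indifferent.
Firm B indifferent between Rock and Paper: p·7 + (1−p)·0 = p·5 + (1−p)·9 ⟹ 0 + 7p = 9 + (-4)p ⟹ p = 9/11.
Firm A indifferent between Rock and Paper: q·(-4) + (1−q)·(-3) = q·3 + (1−q)·(-6) ⟹ (-3) + (-1)q = (-6) + 9q ⟹ q = 3/10.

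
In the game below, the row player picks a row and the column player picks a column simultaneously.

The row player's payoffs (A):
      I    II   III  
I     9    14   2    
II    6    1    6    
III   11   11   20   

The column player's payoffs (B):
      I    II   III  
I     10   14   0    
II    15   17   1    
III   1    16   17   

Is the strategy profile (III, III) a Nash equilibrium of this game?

Holding the column player at III: the row player gets 20 from III, versus 2 from I, 6 from II. No profitable deviation for the row player.
Holding the row player at III: the column player gets 17 from III, versus 1 from I, 16 from II. No profitable deviation for the column player either.

Yes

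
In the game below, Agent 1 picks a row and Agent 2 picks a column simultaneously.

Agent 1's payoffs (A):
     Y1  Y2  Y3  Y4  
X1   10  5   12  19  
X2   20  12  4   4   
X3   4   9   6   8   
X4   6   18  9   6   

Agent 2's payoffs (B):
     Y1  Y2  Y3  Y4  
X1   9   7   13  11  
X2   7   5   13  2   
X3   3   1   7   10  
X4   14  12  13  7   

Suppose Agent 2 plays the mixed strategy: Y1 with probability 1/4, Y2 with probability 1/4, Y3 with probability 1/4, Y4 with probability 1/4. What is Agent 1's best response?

Compute Agent 1's expected payoff from each pure strategy against the given mix.
X1: (1/4)·10 + (1/4)·5 + (1/4)·12 + (1/4)·19 = 23/2
X2: (1/4)·20 + (1/4)·12 + (1/4)·4 + (1/4)·4 = 10
X3: (1/4)·4 + (1/4)·9 + (1/4)·6 + (1/4)·8 = 27/4
X4: (1/4)·6 + (1/4)·18 + (1/4)·9 + (1/4)·6 = 39/4
Highest expected payoff is 23/2, from X1.

X1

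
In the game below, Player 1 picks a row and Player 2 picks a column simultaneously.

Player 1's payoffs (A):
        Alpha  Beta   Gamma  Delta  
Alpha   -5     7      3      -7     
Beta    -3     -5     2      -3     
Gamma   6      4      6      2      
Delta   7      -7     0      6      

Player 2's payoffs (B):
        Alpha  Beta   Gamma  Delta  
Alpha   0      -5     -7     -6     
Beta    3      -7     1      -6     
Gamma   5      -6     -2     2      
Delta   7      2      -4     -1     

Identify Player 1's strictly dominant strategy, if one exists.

A strategy is strictly dominant if it gives Player 1 a strictly higher payoff than every other strategy, against every choice by the opponent.
Alpha is not dominant: against Alpha, Beta gives -3 > -5.
Beta is not dominant: against Alpha, Gamma gives 6 > -3.
Gamma is not dominant: against Alpha, Delta gives 7 > 6.
Delta is not dominant: against Beta, Alpha gives 7 > -7.
No single strategy is best against every opponent action.

No strictly dominant strategy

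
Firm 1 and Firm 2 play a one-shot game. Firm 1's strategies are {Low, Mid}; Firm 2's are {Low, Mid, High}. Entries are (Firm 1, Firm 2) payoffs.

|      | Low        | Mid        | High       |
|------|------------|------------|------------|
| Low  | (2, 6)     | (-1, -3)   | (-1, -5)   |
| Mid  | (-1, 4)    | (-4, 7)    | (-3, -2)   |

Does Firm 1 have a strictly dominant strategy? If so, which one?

A strategy is strictly dominant if it gives Firm 1 a strictly higher payoff than every other strategy, against every choice by the opponent.
Low strictly dominates: vs Low: 2 > -1; vs Mid: -1 > -4; vs High: -1 > -3.

Low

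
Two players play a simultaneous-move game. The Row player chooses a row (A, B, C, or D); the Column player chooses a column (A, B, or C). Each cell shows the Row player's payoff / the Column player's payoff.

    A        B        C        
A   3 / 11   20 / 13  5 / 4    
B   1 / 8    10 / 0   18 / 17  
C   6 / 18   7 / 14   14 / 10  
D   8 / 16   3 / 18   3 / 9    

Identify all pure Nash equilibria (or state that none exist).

(A, B) and (B, C)

A profile is a Nash equilibrium when each player is best-responding to the other.
The Row player's best responses — vs A: D (payoff 8); vs B: A (payoff 20); vs C: B (payoff 18).
The Column player's best responses — vs A: B (payoff 13); vs B: C (payoff 17); vs C: A (payoff 18); vs D: B (payoff 18).
Mutual best responses occur at (A, B) and (B, C); at each, neither player gains by switching.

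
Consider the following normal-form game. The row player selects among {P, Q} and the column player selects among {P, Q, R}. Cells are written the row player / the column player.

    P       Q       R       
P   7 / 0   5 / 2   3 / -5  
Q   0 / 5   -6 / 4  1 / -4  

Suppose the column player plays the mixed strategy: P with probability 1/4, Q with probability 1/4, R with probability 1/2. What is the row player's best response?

Compute the row player's expected payoff from each pure strategy against the given mix.
P: (1/4)·7 + (1/4)·5 + (1/2)·3 = 9/2
Q: (1/4)·0 + (1/4)·(-6) + (1/2)·1 = -1
Highest expected payoff is 9/2, from P.

P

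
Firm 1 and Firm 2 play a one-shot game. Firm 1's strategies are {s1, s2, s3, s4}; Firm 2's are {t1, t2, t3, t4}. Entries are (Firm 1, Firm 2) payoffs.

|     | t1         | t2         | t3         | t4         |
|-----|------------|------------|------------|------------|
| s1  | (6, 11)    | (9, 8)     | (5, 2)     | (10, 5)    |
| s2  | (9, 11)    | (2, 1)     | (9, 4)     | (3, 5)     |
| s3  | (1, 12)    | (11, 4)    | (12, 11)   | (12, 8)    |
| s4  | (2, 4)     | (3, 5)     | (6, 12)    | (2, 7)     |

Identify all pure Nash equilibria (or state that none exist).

Check mutual best responses: a cell is a NE iff neither player can gain by unilaterally deviating.
Firm 1's best responses — vs t1: s2 (payoff 9); vs t2: s3 (payoff 11); vs t3: s3 (payoff 12); vs t4: s3 (payoff 12).
Firm 2's best responses — vs s1: t1 (payoff 11); vs s2: t1 (payoff 11); vs s3: t1 (payoff 12); vs s4: t3 (payoff 12).
The only mutual best response is (s2, t1); neither player gains by switching there.

(s2, t1)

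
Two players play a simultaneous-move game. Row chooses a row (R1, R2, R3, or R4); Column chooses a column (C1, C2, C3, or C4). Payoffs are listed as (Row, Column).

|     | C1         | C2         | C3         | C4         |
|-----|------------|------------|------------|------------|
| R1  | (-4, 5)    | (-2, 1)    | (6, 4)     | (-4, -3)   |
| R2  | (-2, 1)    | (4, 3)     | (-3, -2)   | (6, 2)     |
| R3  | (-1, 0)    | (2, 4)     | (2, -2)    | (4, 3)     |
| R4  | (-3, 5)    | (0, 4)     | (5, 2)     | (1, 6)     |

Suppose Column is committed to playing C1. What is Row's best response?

R3

With Column fixed at C1, Row's payoffs are: R1 → -4, R2 → -2, R3 → -1, R4 → -3.
The maximum is -1, achieved by R3.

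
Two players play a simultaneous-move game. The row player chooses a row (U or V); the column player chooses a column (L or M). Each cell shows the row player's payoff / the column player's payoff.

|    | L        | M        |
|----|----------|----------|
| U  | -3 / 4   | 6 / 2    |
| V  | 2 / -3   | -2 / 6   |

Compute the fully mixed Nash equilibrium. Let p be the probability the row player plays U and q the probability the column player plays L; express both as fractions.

In a mixed NE each player is indifferent between their pure strategies, so the opponent's mix sets the indifference.
The column player indifferent between L and M: p·4 + (1−p)·(-3) = p·2 + (1−p)·6 ⟹ (-3) + 7p = 6 + (-4)p ⟹ p = 9/11.
The row player indifferent between U and V: q·(-3) + (1−q)·6 = q·2 + (1−q)·(-2) ⟹ 6 + (-9)q = (-2) + 4q ⟹ q = 8/13.

p = 9/11, q = 8/13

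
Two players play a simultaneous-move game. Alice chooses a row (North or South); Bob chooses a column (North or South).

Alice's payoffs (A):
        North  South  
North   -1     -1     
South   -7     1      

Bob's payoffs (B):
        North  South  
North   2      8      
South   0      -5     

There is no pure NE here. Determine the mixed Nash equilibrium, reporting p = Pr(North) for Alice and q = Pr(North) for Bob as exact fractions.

In a mixed NE each player is indifferent between their pure strategies, so the opponent's mix sets the indifference.
Bob indifferent between North and South: p·2 + (1−p)·0 = p·8 + (1−p)·(-5) ⟹ 0 + 2p = (-5) + 13p ⟹ p = 5/11.
Alice indifferent between North and South: q·(-1) + (1−q)·(-1) = q·(-7) + (1−q)·1 ⟹ (-1) + 0q = 1 + (-8)q ⟹ q = 1/4.

p = 5/11, q = 1/4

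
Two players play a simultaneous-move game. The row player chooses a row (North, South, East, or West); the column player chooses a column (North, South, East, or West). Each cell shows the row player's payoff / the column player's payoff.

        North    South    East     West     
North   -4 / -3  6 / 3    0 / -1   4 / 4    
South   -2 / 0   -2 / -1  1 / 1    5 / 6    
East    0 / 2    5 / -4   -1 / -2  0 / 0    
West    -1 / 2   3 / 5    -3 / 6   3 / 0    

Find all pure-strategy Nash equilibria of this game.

Find each player's best response to every opponent strategy; NE are the intersections.
The row player's best responses — vs North: East (payoff 0); vs South: North (payoff 6); vs East: South (payoff 1); vs West: South (payoff 5).
The column player's best responses — vs North: West (payoff 4); vs South: West (payoff 6); vs East: North (payoff 2); vs West: East (payoff 6).
Mutual best responses occur at (South, West) and (East, North); at each, neither player gains by switching.

(South, West) and (East, North)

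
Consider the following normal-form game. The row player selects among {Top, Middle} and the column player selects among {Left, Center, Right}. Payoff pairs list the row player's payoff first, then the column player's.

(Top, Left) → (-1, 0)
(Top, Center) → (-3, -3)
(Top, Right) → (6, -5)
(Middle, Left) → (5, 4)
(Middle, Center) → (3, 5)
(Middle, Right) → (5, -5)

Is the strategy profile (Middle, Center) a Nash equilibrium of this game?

Holding the column player at Center: the row player gets 3 from Middle, versus -3 from Top. No profitable deviation for the row player.
Holding the row player at Middle: the column player gets 5 from Center, versus 4 from Left, -5 from Right. No profitable deviation for the column player either.

Yes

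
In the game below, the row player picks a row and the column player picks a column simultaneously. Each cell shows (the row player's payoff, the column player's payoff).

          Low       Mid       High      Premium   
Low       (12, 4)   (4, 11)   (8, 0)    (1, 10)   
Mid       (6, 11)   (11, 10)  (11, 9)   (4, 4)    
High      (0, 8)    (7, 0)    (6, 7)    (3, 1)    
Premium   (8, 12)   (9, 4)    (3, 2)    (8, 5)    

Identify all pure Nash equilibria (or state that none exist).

Find each player's best response to every opponent strategy; NE are the intersections.
The row player's best responses — vs Low: Low (payoff 12); vs Mid: Mid (payoff 11); vs High: Mid (payoff 11); vs Premium: Premium (payoff 8).
The column player's best responses — vs Low: Mid (payoff 11); vs Mid: Low (payoff 11); vs High: Low (payoff 8); vs Premium: Low (payoff 12).
No cell has both players best-responding. For instance, the row player's best reply to High is Mid, but against Mid the column player prefers Low over High.

No pure-strategy Nash equilibrium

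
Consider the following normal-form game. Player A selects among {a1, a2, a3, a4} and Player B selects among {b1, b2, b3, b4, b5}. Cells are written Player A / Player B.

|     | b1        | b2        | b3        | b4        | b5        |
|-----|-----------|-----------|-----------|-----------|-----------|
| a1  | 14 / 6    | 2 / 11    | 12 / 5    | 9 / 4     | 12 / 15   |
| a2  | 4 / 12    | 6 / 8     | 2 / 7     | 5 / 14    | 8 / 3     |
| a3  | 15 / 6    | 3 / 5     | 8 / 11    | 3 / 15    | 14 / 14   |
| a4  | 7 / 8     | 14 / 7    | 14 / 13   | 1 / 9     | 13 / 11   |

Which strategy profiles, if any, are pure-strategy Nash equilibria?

Find each player's best response to every opponent strategy; NE are the intersections.
Player A's best responses — vs b1: a3 (payoff 15); vs b2: a4 (payoff 14); vs b3: a4 (payoff 14); vs b4: a1 (payoff 9); vs b5: a3 (payoff 14).
Player B's best responses — vs a1: b5 (payoff 15); vs a2: b4 (payoff 14); vs a3: b4 (payoff 15); vs a4: b3 (payoff 13).
The only mutual best response is (a4, b3); neither player gains by switching there.

(a4, b3)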